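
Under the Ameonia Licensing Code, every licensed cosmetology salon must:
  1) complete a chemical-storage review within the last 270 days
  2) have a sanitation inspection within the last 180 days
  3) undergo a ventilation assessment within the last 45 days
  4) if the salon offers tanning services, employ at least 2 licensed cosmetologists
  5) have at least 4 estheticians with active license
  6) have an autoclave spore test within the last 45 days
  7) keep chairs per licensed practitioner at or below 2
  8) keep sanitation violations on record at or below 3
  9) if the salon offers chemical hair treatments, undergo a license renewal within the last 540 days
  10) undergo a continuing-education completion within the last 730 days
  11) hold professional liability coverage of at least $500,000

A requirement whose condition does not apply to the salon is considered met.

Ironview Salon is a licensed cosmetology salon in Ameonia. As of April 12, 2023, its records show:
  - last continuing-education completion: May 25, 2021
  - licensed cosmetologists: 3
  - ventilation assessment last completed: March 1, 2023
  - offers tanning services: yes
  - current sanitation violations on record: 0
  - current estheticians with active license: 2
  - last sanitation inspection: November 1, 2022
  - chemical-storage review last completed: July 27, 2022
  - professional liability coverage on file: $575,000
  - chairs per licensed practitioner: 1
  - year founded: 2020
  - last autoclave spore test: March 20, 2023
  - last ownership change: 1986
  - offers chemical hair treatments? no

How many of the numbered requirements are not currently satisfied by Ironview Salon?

1

1. chemical-storage review 259 days ago vs limit 270 → met
2. sanitation inspection 162 days ago vs limit 180 → met
3. ventilation assessment 42 days ago vs limit 45 → met
4. condition 'offers tanning services' holds; licensed cosmetologists 3 ≥ 2 → met
5. estheticians with active license 2 < 4 → not met
6. autoclave spore test 23 days ago vs limit 45 → met
7. chairs per licensed practitioner 1 ≤ 2 → met
8. sanitation violations on record 0 ≤ 3 → met
9. condition 'offers chemical hair treatments' does not hold → requirement n/a → met
10. continuing-education completion 687 days ago vs limit 730 → met
11. professional liability coverage $575,000 ≥ $500,000 → met
Not met: 1 of 11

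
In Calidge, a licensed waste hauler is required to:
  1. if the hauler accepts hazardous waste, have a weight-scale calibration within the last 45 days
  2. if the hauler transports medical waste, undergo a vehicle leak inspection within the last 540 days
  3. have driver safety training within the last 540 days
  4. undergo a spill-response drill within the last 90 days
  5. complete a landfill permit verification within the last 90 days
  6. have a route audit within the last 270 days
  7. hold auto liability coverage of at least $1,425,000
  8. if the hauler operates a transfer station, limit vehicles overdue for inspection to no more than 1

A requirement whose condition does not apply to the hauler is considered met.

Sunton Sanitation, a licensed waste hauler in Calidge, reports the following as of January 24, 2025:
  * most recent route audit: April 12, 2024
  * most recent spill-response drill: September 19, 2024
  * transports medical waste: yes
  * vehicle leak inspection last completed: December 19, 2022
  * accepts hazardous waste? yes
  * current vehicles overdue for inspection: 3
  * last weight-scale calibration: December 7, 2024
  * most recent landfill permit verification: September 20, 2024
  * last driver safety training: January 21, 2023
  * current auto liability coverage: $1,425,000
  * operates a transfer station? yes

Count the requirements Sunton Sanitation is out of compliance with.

7

1. condition 'accepts hazardous waste' holds; weight-scale calibration 48 days ago vs limit 45 → not met
2. condition 'transports medical waste' holds; vehicle leak inspection 767 days ago vs limit 540 → not met
3. driver safety training 734 days ago vs limit 540 → not met
4. spill-response drill 127 days ago vs limit 90 → not met
5. landfill permit verification 126 days ago vs limit 90 → not met
6. route audit 287 days ago vs limit 270 → not met
7. auto liability coverage $1,425,000 ≥ $1,425,000 → met
8. condition 'operates a transfer station' holds; vehicles overdue for inspection 3 > 1 → not met
Not met: 7 of 8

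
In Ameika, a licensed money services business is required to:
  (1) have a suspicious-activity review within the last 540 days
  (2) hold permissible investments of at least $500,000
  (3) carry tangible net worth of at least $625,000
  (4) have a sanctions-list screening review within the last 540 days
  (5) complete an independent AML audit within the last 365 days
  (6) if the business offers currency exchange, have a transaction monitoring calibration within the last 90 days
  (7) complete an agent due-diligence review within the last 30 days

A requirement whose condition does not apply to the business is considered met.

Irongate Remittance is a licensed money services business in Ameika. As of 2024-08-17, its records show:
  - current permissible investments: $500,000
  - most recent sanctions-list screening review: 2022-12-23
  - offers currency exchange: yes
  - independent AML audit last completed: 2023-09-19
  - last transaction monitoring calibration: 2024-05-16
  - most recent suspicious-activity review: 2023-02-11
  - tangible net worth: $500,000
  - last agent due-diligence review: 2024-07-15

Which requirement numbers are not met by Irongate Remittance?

1. suspicious-activity review 553 days ago vs limit 540 → not met
2. permissible investments $500,000 ≥ $500,000 → met
3. tangible net worth $500,000 < $625,000 → not met
4. sanctions-list screening review 603 days ago vs limit 540 → not met
5. independent AML audit 333 days ago vs limit 365 → met
6. condition 'offers currency exchange' holds; transaction monitoring calibration 93 days ago vs limit 90 → not met
7. agent due-diligence review 33 days ago vs limit 30 → not met
Not met: 1, 3, 4, 6, 7

1, 3, 4, 6, 7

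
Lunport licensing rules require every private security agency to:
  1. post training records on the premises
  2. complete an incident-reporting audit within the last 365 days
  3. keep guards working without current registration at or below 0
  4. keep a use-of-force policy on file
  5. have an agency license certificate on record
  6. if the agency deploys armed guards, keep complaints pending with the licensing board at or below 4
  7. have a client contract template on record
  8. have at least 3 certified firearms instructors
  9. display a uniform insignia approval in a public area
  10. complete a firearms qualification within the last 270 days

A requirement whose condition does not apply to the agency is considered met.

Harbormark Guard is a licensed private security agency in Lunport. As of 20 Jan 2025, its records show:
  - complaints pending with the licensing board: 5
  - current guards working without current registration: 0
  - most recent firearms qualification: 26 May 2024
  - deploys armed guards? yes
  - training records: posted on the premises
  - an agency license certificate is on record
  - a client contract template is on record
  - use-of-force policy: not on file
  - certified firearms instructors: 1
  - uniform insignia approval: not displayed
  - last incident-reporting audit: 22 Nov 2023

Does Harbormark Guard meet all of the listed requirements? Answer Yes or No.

1. training records present → met
2. incident-reporting audit 425 days ago vs limit 365 → not met
3. guards working without current registration 0 ≤ 0 → met
4. use-of-force policy absent → not met
5. agency license certificate present → met
6. condition 'deploys armed guards' holds; complaints pending with the licensing board 5 > 4 → not met
7. client contract template present → met
8. certified firearms instructors 1 < 3 → not met
9. uniform insignia approval absent → not met
10. firearms qualification 239 days ago vs limit 270 → met
Not met: 2, 4, 6, 8, 9

No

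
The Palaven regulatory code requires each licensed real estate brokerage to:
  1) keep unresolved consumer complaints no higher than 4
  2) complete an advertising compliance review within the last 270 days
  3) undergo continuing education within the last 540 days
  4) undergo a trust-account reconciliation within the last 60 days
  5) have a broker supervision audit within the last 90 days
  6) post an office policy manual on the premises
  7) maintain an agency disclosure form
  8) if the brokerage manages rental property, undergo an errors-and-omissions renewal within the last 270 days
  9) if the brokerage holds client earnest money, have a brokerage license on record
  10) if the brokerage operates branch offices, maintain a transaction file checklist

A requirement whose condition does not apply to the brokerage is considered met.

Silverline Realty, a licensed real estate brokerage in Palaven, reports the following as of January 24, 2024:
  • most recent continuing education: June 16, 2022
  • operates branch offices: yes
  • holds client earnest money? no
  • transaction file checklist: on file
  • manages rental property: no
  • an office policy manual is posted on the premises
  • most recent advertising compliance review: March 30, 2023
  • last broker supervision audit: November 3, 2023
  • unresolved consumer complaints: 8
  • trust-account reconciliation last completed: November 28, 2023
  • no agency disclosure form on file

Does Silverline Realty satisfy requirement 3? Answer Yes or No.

No

3. continuing education 587 days ago vs limit 540 → not met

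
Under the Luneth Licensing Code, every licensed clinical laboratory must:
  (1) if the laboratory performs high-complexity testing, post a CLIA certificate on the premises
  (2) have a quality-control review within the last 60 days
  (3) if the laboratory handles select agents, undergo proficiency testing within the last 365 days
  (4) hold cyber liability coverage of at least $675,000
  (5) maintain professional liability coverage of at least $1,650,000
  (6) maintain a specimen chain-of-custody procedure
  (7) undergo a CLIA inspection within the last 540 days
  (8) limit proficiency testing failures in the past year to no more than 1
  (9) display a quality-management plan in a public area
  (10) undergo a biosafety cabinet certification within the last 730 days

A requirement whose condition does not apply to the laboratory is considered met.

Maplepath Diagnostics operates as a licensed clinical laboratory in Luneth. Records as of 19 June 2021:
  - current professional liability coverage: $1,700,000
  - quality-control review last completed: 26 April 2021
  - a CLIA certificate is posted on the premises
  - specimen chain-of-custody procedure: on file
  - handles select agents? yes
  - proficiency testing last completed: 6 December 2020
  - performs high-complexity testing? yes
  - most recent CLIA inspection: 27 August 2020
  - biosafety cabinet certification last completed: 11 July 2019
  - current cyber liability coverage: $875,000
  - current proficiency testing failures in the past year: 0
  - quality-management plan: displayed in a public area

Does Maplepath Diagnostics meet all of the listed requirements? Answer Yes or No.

Yes

1. condition 'performs high-complexity testing' holds; CLIA certificate present → met
2. quality-control review 54 days ago vs limit 60 → met
3. condition 'handles select agents' holds; proficiency testing 195 days ago vs limit 365 → met
4. cyber liability coverage $875,000 ≥ $675,000 → met
5. professional liability coverage $1,700,000 ≥ $1,650,000 → met
6. specimen chain-of-custody procedure present → met
7. CLIA inspection 296 days ago vs limit 540 → met
8. proficiency testing failures in the past year 0 ≤ 1 → met
9. quality-management plan present → met
10. biosafety cabinet certification 709 days ago vs limit 730 → met
All met.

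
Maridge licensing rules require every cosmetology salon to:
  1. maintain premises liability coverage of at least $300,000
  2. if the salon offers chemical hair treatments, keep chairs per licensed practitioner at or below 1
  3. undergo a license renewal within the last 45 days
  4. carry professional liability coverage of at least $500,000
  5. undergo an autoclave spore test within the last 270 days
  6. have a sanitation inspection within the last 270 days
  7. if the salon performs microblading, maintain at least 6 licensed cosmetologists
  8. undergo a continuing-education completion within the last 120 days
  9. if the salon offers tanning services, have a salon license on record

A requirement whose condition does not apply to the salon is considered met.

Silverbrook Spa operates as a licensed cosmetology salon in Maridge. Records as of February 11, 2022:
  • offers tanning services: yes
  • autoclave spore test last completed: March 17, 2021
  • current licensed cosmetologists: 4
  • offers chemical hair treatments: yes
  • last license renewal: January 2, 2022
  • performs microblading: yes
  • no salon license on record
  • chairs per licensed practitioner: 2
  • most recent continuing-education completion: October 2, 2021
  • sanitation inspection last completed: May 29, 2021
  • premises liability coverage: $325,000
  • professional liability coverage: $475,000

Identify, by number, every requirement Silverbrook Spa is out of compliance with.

2, 4, 5, 7, 8, 9

1. premises liability coverage $325,000 ≥ $300,000 → met
2. condition 'offers chemical hair treatments' holds; chairs per licensed practitioner 2 > 1 → not met
3. license renewal 40 days ago vs limit 45 → met
4. professional liability coverage $475,000 < $500,000 → not met
5. autoclave spore test 331 days ago vs limit 270 → not met
6. sanitation inspection 258 days ago vs limit 270 → met
7. condition 'performs microblading' holds; licensed cosmetologists 4 < 6 → not met
8. continuing-education completion 132 days ago vs limit 120 → not met
9. condition 'offers tanning services' holds; salon license absent → not met
Not met: 2, 4, 5, 7, 8, 9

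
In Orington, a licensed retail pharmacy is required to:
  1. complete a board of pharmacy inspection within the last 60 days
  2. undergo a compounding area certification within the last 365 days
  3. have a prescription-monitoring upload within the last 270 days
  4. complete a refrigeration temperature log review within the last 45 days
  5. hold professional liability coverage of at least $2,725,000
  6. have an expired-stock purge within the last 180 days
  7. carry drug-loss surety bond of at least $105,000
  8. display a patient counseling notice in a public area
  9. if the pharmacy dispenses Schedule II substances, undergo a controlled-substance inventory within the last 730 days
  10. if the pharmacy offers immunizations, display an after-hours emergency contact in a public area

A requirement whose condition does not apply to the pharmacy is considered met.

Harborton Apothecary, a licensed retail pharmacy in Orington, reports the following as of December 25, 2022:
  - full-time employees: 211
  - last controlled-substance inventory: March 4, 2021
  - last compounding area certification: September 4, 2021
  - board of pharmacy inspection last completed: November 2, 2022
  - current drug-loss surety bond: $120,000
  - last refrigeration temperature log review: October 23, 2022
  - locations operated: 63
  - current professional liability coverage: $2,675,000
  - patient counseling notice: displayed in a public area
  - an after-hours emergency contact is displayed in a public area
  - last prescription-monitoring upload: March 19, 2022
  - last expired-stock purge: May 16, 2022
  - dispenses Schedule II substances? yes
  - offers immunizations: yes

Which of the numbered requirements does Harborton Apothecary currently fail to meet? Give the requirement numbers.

1. board of pharmacy inspection 53 days ago vs limit 60 → met
2. compounding area certification 477 days ago vs limit 365 → not met
3. prescription-monitoring upload 281 days ago vs limit 270 → not met
4. refrigeration temperature log review 63 days ago vs limit 45 → not met
5. professional liability coverage $2,675,000 < $2,725,000 → not met
6. expired-stock purge 223 days ago vs limit 180 → not met
7. drug-loss surety bond $120,000 ≥ $105,000 → met
8. patient counseling notice present → met
9. condition 'dispenses Schedule II substances' holds; controlled-substance inventory 661 days ago vs limit 730 → met
10. condition 'offers immunizations' holds; after-hours emergency contact present → met
Not met: 2, 3, 4, 5, 6

2, 3, 4, 5, 6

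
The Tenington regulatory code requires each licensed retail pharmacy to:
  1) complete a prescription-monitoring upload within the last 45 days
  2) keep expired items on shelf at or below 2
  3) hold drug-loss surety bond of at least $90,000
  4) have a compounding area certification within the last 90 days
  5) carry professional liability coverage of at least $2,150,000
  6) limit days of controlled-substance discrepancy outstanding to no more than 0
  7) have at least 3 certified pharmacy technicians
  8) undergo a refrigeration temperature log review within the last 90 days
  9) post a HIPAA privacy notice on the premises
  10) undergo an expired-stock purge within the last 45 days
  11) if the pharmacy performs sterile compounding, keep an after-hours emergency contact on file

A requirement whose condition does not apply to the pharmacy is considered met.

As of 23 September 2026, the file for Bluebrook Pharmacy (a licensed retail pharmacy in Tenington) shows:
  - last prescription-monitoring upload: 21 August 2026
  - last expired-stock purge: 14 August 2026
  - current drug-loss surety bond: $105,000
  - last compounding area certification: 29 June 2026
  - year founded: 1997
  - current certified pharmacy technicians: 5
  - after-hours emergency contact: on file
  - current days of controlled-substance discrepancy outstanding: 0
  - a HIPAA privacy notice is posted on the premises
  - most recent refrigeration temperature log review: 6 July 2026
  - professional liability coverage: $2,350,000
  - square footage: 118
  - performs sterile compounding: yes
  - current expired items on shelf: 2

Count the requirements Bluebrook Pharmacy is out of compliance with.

1. prescription-monitoring upload 33 days ago vs limit 45 → met
2. expired items on shelf 2 ≤ 2 → met
3. drug-loss surety bond $105,000 ≥ $90,000 → met
4. compounding area certification 86 days ago vs limit 90 → met
5. professional liability coverage $2,350,000 ≥ $2,150,000 → met
6. days of controlled-substance discrepancy outstanding 0 ≤ 0 → met
7. certified pharmacy technicians 5 ≥ 3 → met
8. refrigeration temperature log review 79 days ago vs limit 90 → met
9. HIPAA privacy notice present → met
10. expired-stock purge 40 days ago vs limit 45 → met
11. condition 'performs sterile compounding' holds; after-hours emergency contact present → met
Not met: 0 of 11

0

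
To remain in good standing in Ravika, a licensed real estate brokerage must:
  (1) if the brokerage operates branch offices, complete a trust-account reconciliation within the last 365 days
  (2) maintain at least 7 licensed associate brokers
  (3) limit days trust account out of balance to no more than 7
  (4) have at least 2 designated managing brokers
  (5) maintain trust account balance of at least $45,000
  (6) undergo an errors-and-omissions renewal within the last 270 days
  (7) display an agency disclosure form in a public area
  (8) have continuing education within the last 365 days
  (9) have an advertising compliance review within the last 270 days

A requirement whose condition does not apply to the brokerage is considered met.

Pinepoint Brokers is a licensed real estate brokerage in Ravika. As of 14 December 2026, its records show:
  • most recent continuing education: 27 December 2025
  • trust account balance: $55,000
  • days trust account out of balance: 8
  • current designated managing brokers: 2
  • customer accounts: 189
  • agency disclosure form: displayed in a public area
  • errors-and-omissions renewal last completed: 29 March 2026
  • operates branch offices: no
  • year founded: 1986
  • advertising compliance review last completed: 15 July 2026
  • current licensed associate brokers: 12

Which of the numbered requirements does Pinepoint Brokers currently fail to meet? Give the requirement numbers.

1. condition 'operates branch offices' does not hold → requirement n/a → met
2. licensed associate brokers 12 ≥ 7 → met
3. days trust account out of balance 8 > 7 → not met
4. designated managing brokers 2 ≥ 2 → met
5. trust account balance $55,000 ≥ $45,000 → met
6. errors-and-omissions renewal 260 days ago vs limit 270 → met
7. agency disclosure form present → met
8. continuing education 352 days ago vs limit 365 → met
9. advertising compliance review 152 days ago vs limit 270 → met
Not met: 3

3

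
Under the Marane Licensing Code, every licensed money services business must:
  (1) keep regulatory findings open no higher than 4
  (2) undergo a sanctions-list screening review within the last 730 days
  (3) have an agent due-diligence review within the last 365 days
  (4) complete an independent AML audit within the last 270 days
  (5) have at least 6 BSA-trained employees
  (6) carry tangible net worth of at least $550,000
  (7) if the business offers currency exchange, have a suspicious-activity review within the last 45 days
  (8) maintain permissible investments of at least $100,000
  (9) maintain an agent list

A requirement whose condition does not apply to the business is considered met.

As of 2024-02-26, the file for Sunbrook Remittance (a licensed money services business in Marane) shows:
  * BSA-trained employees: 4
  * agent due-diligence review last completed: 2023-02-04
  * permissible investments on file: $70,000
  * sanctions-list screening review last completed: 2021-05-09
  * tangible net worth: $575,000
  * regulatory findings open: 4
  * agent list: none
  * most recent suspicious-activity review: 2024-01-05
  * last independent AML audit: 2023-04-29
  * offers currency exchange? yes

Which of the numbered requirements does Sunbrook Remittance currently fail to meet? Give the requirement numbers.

2, 3, 4, 5, 7, 8, 9

1. regulatory findings open 4 ≤ 4 → met
2. sanctions-list screening review 1023 days ago vs limit 730 → not met
3. agent due-diligence review 387 days ago vs limit 365 → not met
4. independent AML audit 303 days ago vs limit 270 → not met
5. BSA-trained employees 4 < 6 → not met
6. tangible net worth $575,000 ≥ $550,000 → met
7. condition 'offers currency exchange' holds; suspicious-activity review 52 days ago vs limit 45 → not met
8. permissible investments $70,000 < $100,000 → not met
9. agent list absent → not met
Not met: 2, 3, 4, 5, 7, 8, 9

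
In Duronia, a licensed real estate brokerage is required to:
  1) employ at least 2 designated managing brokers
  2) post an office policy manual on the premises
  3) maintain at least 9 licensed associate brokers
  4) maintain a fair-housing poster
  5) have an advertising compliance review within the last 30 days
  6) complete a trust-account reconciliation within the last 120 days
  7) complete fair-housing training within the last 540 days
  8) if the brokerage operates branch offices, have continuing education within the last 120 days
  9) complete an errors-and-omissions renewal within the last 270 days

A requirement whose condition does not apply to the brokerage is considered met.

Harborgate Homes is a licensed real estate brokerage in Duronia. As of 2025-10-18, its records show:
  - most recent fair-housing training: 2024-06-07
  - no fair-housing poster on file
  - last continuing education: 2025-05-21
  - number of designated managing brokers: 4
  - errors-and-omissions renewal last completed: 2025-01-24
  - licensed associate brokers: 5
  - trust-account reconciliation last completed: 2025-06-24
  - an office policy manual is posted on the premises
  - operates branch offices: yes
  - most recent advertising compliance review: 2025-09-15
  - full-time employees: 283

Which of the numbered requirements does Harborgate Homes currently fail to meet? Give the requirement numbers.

3, 4, 5, 8

1. designated managing brokers 4 ≥ 2 → met
2. office policy manual present → met
3. licensed associate brokers 5 < 9 → not met
4. fair-housing poster absent → not met
5. advertising compliance review 33 days ago vs limit 30 → not met
6. trust-account reconciliation 116 days ago vs limit 120 → met
7. fair-housing training 498 days ago vs limit 540 → met
8. condition 'operates branch offices' holds; continuing education 150 days ago vs limit 120 → not met
9. errors-and-omissions renewal 267 days ago vs limit 270 → met
Not met: 3, 4, 5, 8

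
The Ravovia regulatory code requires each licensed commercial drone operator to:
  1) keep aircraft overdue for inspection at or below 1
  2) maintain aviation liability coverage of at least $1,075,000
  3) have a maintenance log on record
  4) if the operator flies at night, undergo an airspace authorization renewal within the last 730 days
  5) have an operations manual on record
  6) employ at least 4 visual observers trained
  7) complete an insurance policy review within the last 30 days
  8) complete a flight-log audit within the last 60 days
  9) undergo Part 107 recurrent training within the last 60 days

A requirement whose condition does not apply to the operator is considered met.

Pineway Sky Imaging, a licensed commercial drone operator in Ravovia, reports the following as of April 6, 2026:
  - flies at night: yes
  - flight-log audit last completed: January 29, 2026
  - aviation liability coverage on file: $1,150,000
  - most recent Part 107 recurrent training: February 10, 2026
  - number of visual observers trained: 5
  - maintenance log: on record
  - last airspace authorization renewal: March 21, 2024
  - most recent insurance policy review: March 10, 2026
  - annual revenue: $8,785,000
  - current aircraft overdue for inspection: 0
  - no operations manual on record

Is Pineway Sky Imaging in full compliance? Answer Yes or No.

No

1. aircraft overdue for inspection 0 ≤ 1 → met
2. aviation liability coverage $1,150,000 ≥ $1,075,000 → met
3. maintenance log present → met
4. condition 'flies at night' holds; airspace authorization renewal 746 days ago vs limit 730 → not met
5. operations manual absent → not met
6. visual observers trained 5 ≥ 4 → met
7. insurance policy review 27 days ago vs limit 30 → met
8. flight-log audit 67 days ago vs limit 60 → not met
9. Part 107 recurrent training 55 days ago vs limit 60 → met
Not met: 4, 5, 8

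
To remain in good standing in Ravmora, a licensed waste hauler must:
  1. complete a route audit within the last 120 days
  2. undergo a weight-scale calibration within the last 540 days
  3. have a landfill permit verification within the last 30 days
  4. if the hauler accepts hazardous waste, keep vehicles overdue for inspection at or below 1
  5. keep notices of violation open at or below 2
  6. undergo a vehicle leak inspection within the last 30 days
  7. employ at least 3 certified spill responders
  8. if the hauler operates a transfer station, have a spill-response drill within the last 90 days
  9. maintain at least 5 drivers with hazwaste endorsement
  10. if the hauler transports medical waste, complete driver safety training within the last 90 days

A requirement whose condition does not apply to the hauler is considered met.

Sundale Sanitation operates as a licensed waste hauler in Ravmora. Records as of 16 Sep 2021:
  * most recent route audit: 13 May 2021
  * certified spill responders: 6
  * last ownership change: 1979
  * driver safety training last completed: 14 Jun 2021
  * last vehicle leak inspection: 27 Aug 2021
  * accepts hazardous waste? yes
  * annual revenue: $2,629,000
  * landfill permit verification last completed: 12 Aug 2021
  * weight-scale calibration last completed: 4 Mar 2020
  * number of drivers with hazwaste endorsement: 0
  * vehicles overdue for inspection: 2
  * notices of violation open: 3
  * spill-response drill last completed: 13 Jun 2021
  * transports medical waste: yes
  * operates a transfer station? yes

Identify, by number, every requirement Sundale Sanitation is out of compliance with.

1, 2, 3, 4, 5, 8, 9, 10

1. route audit 126 days ago vs limit 120 → not met
2. weight-scale calibration 561 days ago vs limit 540 → not met
3. landfill permit verification 35 days ago vs limit 30 → not met
4. condition 'accepts hazardous waste' holds; vehicles overdue for inspection 2 > 1 → not met
5. notices of violation open 3 > 2 → not met
6. vehicle leak inspection 20 days ago vs limit 30 → met
7. certified spill responders 6 ≥ 3 → met
8. condition 'operates a transfer station' holds; spill-response drill 95 days ago vs limit 90 → not met
9. drivers with hazwaste endorsement 0 < 5 → not met
10. condition 'transports medical waste' holds; driver safety training 94 days ago vs limit 90 → not met
Not met: 1, 2, 3, 4, 5, 8, 9, 10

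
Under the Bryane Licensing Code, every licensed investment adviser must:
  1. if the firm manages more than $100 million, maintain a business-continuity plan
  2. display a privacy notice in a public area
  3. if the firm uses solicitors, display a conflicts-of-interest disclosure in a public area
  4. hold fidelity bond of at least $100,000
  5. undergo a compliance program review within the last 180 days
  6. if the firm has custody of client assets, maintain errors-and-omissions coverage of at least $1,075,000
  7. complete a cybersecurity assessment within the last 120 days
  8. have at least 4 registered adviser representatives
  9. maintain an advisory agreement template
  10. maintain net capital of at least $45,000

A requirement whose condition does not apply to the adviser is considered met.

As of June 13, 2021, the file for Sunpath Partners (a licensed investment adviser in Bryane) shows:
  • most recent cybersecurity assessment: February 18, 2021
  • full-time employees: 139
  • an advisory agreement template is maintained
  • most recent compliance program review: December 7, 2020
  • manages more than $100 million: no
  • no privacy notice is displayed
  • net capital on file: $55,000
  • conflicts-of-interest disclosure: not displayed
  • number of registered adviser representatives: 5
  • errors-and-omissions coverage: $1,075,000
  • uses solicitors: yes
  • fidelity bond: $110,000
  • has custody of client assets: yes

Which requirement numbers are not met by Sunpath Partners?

1. condition 'manages more than $100 million' does not hold → requirement n/a → met
2. privacy notice absent → not met
3. condition 'uses solicitors' holds; conflicts-of-interest disclosure absent → not met
4. fidelity bond $110,000 ≥ $100,000 → met
5. compliance program review 188 days ago vs limit 180 → not met
6. condition 'has custody of client assets' holds; errors-and-omissions coverage $1,075,000 ≥ $1,075,000 → met
7. cybersecurity assessment 115 days ago vs limit 120 → met
8. registered adviser representatives 5 ≥ 4 → met
9. advisory agreement template present → met
10. net capital $55,000 ≥ $45,000 → met
Not met: 2, 3, 5

2, 3, 5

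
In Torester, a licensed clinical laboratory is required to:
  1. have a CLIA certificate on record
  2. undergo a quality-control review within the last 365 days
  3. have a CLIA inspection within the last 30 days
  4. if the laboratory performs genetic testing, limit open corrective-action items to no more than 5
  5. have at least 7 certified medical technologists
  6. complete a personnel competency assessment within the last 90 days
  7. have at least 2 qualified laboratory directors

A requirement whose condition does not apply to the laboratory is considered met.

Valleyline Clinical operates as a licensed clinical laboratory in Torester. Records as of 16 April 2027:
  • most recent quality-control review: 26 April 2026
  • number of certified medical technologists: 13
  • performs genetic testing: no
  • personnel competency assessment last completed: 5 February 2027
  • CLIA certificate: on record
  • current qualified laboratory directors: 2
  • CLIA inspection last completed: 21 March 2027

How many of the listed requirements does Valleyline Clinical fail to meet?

1. CLIA certificate present → met
2. quality-control review 355 days ago vs limit 365 → met
3. CLIA inspection 26 days ago vs limit 30 → met
4. condition 'performs genetic testing' does not hold → requirement n/a → met
5. certified medical technologists 13 ≥ 7 → met
6. personnel competency assessment 70 days ago vs limit 90 → met
7. qualified laboratory directors 2 ≥ 2 → met
Not met: 0 of 7

0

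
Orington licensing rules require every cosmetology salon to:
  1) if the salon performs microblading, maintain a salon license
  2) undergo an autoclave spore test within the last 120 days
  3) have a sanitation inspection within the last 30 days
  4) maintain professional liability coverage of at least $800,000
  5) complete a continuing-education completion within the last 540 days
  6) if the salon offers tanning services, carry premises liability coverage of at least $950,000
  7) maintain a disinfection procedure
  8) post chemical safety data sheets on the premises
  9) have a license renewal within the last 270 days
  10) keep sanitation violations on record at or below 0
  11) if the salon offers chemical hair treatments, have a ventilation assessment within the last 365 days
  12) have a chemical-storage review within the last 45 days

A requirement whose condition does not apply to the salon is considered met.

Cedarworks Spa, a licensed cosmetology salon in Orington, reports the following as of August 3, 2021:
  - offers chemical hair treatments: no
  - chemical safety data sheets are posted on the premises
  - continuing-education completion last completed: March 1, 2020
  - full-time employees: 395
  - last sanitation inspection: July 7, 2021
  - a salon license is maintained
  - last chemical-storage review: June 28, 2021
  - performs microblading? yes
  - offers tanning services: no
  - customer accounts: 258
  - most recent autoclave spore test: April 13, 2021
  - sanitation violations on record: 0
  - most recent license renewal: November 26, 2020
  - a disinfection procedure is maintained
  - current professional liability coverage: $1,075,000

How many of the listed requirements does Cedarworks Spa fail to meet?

1. condition 'performs microblading' holds; salon license present → met
2. autoclave spore test 112 days ago vs limit 120 → met
3. sanitation inspection 27 days ago vs limit 30 → met
4. professional liability coverage $1,075,000 ≥ $800,000 → met
5. continuing-education completion 520 days ago vs limit 540 → met
6. condition 'offers tanning services' does not hold → requirement n/a → met
7. disinfection procedure present → met
8. chemical safety data sheets present → met
9. license renewal 250 days ago vs limit 270 → met
10. sanitation violations on record 0 ≤ 0 → met
11. condition 'offers chemical hair treatments' does not hold → requirement n/a → met
12. chemical-storage review 36 days ago vs limit 45 → met
Not met: 0 of 12

0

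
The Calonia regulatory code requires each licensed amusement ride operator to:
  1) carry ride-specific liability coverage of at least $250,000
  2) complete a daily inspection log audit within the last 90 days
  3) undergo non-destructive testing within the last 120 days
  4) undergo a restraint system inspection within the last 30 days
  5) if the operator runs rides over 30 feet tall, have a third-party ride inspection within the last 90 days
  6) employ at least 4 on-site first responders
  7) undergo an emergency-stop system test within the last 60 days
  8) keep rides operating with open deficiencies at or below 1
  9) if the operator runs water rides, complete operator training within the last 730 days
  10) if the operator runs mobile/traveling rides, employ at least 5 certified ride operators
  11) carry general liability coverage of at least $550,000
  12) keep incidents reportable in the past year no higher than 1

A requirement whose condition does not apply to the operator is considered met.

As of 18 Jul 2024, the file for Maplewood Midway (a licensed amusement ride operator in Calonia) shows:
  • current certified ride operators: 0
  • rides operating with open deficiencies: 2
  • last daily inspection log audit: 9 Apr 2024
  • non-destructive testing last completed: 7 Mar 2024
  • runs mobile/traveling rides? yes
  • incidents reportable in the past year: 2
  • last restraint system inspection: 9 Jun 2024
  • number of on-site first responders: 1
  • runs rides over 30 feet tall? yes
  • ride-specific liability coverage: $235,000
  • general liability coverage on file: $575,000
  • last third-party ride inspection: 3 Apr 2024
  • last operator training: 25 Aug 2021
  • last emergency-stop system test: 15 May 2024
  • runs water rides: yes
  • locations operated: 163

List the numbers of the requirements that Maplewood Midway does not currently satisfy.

1, 2, 3, 4, 5, 6, 7, 8, 9, 10, 12

1. ride-specific liability coverage $235,000 < $250,000 → not met
2. daily inspection log audit 100 days ago vs limit 90 → not met
3. non-destructive testing 133 days ago vs limit 120 → not met
4. restraint system inspection 39 days ago vs limit 30 → not met
5. condition 'runs rides over 30 feet tall' holds; third-party ride inspection 106 days ago vs limit 90 → not met
6. on-site first responders 1 < 4 → not met
7. emergency-stop system test 64 days ago vs limit 60 → not met
8. rides operating with open deficiencies 2 > 1 → not met
9. condition 'runs water rides' holds; operator training 1058 days ago vs limit 730 → not met
10. condition 'runs mobile/traveling rides' holds; certified ride operators 0 < 5 → not met
11. general liability coverage $575,000 ≥ $550,000 → met
12. incidents reportable in the past year 2 > 1 → not met
Not met: 1, 2, 3, 4, 5, 6, 7, 8, 9, 10, 12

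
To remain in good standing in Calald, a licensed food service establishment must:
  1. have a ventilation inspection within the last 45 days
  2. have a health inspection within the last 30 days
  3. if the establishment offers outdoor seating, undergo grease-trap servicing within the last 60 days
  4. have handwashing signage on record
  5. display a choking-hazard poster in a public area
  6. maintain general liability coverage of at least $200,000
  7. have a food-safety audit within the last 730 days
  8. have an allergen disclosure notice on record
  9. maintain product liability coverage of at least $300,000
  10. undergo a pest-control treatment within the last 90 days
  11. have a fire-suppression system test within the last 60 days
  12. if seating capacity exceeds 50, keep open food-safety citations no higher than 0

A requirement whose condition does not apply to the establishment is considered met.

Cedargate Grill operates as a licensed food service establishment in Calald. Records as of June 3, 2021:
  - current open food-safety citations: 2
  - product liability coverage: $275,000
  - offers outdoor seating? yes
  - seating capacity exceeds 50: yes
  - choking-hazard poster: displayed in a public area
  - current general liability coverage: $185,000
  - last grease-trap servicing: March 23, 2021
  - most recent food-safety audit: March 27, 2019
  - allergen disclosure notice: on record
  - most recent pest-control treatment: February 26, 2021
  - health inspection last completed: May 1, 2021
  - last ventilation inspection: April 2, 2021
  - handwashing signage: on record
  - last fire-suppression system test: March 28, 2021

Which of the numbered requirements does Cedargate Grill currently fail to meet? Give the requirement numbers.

1. ventilation inspection 62 days ago vs limit 45 → not met
2. health inspection 33 days ago vs limit 30 → not met
3. condition 'offers outdoor seating' holds; grease-trap servicing 72 days ago vs limit 60 → not met
4. handwashing signage present → met
5. choking-hazard poster present → met
6. general liability coverage $185,000 < $200,000 → not met
7. food-safety audit 799 days ago vs limit 730 → not met
8. allergen disclosure notice present → met
9. product liability coverage $275,000 < $300,000 → not met
10. pest-control treatment 97 days ago vs limit 90 → not met
11. fire-suppression system test 67 days ago vs limit 60 → not met
12. condition 'seating capacity exceeds 50' holds; open food-safety citations 2 > 0 → not met
Not met: 1, 2, 3, 6, 7, 9, 10, 11, 12

1, 2, 3, 6, 7, 9, 10, 11, 12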